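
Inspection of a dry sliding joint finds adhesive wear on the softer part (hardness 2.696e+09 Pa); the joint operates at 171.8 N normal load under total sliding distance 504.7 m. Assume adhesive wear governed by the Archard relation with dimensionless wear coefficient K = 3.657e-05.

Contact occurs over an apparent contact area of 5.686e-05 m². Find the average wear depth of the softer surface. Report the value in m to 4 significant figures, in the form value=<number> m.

The intermediates are printed rounded, and all working math keeps exact precision; a lone final rounding: 4 significant digits.
SI base units throughout: W = 171.8 N, H = 2.696e+09 Pa, K = 3.657e-05.
Worn volume V = K·W·L/H = 3.657e-05 · 171.8 · 504.7 / 2.696e+09 = 1.176e-09 m³.
Depth of wear h = V/A = 1.176e-09 / 5.686e-05 = 2.068e-05 m.

value=2.068e-05 m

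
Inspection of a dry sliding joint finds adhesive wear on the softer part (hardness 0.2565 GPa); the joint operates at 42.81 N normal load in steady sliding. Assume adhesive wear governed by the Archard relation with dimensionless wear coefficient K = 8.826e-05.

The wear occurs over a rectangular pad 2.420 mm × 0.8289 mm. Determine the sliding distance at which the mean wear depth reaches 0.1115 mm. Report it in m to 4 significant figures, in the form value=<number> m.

All arithmetic carries full precision, and intermediates appear rounded; rounded once at the end: four significant digits.
Hardness H = 0.2565 GPa = 2.565e+08 Pa.
Pad sides 2.420 mm × 0.8289 mm = 2.420e-03 m × 8.289e-04 m. Contact area A = 2.420e-03 m × 8.289e-04 m = 2.006e-06 m².
Depth limit h_lim = 0.1115 mm = 1.115e-04 m.
As SI base values: W = 42.81 N, H = 2.565e+08 Pa, K = 8.826e-05.
Limit volume V_lim = h_lim·A = 1.115e-04 · 2.006e-06 = 2.237e-10 m³.
Life L = V_lim·H/(K·W) = 2.237e-10 · 2.565e+08 / (8.826e-05 · 42.81) = 15.18 m.

value=15.18 m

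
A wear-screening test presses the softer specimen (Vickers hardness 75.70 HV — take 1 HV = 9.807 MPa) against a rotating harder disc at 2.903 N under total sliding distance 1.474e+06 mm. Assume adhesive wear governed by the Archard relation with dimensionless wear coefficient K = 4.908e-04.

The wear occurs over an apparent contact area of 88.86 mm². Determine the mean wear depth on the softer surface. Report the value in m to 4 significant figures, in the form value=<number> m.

Intermediate values appear rounded — each operation carries exact precision, and a single final rounding to 4 significant figures.
Convert: The distance L = 1.474e+06 mm = 1474 m.
Convert: Hardness H = 75.70 HV × 9.807 MPa/HV = 742.4 MPa = 7.424e+08 Pa.
Convert: Contact area A = 88.86 mm² = 8.886e-05 m².
Collected in SI base units: W = 2.903 N, H = 7.424e+08 Pa, K = 4.908e-04.
Wear volume V = K·W·L/H = 4.908e-04 · 2.903 · 1474 / 7.424e+08 = 2.829e-09 m³.
Average depth h = V/A = 2.829e-09 / 8.886e-05 = 3.184e-05 m.

value=3.184e-05 m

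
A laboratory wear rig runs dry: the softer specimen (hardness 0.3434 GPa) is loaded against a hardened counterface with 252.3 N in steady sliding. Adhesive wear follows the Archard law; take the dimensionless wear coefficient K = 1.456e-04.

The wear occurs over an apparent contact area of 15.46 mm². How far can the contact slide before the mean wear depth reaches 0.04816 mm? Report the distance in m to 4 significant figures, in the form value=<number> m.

value=6.960 m

The intermediates are displayed rounded. The computation keeps exact precision. Rounded once at the end, at four significant digits.
Convert: Hardness H = 0.3434 GPa = 3.434e+08 Pa.
Convert: Contact area A = 15.46 mm² = 1.546e-05 m².
Convert: Depth limit h_lim = 0.04816 mm = 4.816e-05 m.
In SI base units: W = 252.3 N, H = 3.434e+08 Pa, K = 1.456e-04.
At the depth limit, V_lim = h_lim·A = 4.816e-05 · 1.546e-05 = 7.446e-10 m³.
Inverting, life L = V_lim·H/(K·W) = 7.446e-10 · 3.434e+08 / (1.456e-04 · 252.3) = 6.960 m.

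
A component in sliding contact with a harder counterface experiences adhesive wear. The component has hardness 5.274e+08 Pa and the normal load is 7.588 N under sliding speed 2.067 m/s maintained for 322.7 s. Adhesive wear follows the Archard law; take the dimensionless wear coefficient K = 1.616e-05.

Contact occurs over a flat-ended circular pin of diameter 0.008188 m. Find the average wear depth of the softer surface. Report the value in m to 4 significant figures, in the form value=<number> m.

Displayed values are rounded. The algebra runs at exact precision, and one last rounding: four significant digits.
The distance L = v·t = 2.067 m/s × 322.7 s = 667.0 m.
Contact area A = π·d²/4 = π·(0.008188 m)²/4 = 5.266e-05 m².
As SI base values: W = 7.588 N, H = 5.274e+08 Pa, K = 1.616e-05.
Archard volume V = K·W·L/H = 1.616e-05 · 7.588 · 667.0 / 5.274e+08 = 1.551e-10 m³.
Mean wear depth h = V/A = 1.551e-10 / 5.266e-05 = 2.945e-06 m.

value=2.945e-06 m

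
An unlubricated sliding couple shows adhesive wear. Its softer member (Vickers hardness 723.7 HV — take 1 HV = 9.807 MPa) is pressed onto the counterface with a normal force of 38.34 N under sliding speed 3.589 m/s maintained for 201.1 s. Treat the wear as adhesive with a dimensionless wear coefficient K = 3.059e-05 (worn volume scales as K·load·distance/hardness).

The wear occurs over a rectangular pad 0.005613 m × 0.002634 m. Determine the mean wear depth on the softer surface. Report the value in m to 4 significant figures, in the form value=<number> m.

value=8.067e-06 m

Intermediates are shown rounded. All working math maintains full precision. Rounded just once, at 4 significant figures.
Convert: Distance covered L = v·t = 3.589 m/s × 201.1 s = 721.7 m.
Convert: Hardness H = 723.7 HV × 9.807 MPa/HV = 7097 MPa = 7.097e+09 Pa.
Convert: Contact area A = 0.005613 m × 0.002634 m = 1.478e-05 m².
In SI base units, W = 38.34 N, H = 7.097e+09 Pa, K = 3.059e-05.
Apply Archard: V = K·W·L/H = 3.059e-05 · 38.34 · 721.7 / 7.097e+09 = 1.193e-10 m³.
Mean depth h = V/A = 1.193e-10 / 1.478e-05 = 8.067e-06 m.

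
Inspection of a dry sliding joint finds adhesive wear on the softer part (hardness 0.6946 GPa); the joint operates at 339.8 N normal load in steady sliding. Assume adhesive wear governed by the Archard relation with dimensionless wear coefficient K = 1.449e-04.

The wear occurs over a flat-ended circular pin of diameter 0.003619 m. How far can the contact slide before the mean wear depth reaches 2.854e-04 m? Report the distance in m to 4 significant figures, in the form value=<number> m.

All arithmetic carries exact precision — intermediates are displayed rounded; a lone final rounding: 4 significant figures.
Convert: Hardness H = 0.6946 GPa = 6.946e+08 Pa.
Convert: Contact area A = π·d²/4 = π·(0.003619 m)²/4 = 1.029e-05 m².
Collected in SI base units: W = 339.8 N, H = 6.946e+08 Pa, K = 1.449e-04.
Permissible volume V_lim = h_lim·A = 2.854e-04 · 1.029e-05 = 2.936e-09 m³.
Inverting, life L = V_lim·H/(K·W) = 2.936e-09 · 6.946e+08 / (1.449e-04 · 339.8) = 41.42 m.

value=41.42 m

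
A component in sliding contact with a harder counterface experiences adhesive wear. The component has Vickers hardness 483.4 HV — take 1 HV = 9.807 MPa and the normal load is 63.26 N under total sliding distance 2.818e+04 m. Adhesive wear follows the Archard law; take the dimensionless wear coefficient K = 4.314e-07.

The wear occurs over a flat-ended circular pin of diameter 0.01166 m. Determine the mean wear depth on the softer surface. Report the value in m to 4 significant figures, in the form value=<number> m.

All arithmetic maintains full float precision, and intermediate values are displayed rounded. Rounded once at the end to 4 significant figures.
Convert: Hardness H = 483.4 HV × 9.807 MPa/HV = 4741 MPa = 4.741e+09 Pa.
Convert: Contact area A = π·d²/4 = π·(0.01166 m)²/4 = 1.068e-04 m².
Working in SI base units: W = 63.26 N, H = 4.741e+09 Pa, K = 4.314e-07.
Wear volume V = K·W·L/H = 4.314e-07 · 63.26 · 2.818e+04 / 4.741e+09 = 1.622e-10 m³.
Wear depth h = V/A = 1.622e-10 / 1.068e-04 = 1.519e-06 m.

value=1.519e-06 m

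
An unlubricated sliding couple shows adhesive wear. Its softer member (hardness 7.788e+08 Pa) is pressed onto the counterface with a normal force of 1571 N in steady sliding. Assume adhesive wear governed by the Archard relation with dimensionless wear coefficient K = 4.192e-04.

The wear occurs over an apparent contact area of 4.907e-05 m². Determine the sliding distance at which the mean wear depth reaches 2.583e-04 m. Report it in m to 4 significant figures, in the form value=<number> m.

value=14.99 m

The intermediates are shown rounded, and each operation holds exact precision; rounded just once to four significant figures.
As SI base values: W = 1571 N, H = 7.788e+08 Pa, K = 4.192e-04.
Limit volume V_lim = h_lim·A = 2.583e-04 · 4.907e-05 = 1.267e-08 m³.
So the life L = V_lim·H/(K·W) = 1.267e-08 · 7.788e+08 / (4.192e-04 · 1571) = 14.99 m.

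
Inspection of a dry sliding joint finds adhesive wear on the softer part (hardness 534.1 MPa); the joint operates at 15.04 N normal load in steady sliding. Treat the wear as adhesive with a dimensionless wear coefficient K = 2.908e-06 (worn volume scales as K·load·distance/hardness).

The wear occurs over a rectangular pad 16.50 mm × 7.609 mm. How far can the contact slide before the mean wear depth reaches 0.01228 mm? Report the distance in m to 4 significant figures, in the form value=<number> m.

Quoted intermediates are rounded. All arithmetic holds exact precision — a single final rounding: four significant figures.
Hardness H = 534.1 MPa = 5.341e+08 Pa.
Pad sides 16.50 mm × 7.609 mm = 0.01650 m × 0.007609 m. Contact area A = 0.01650 m × 0.007609 m = 1.255e-04 m².
Depth limit h_lim = 0.01228 mm = 1.228e-05 m.
Restated in SI base units: W = 15.04 N, H = 5.341e+08 Pa, K = 2.908e-06.
Allowed volume V_lim = h_lim·A = 1.228e-05 · 1.255e-04 = 1.542e-09 m³.
Inverting, life L = V_lim·H/(K·W) = 1.542e-09 · 5.341e+08 / (2.908e-06 · 15.04) = 1.883e+04 m.

value=1.883e+04 m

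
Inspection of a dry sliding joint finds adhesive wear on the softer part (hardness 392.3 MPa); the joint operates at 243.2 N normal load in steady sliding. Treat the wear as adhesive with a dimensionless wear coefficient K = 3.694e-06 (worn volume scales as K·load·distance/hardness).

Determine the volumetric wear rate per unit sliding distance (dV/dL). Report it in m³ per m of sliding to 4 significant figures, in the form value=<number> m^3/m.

Intermediates are printed rounded, and every step carries full float precision. Rounded once at the end: four significant digits.
Convert: Hardness H = 392.3 MPa = 3.923e+08 Pa.
Expressed in SI base units: W = 243.2 N, H = 3.923e+08 Pa, K = 3.694e-06.
Sliding wear rate dV/dL = K·W/H, so: 3.694e-06 · 243.2 / 3.923e+08 = 2.290e-12 m³/m.

value=2.290e-12 m^3/m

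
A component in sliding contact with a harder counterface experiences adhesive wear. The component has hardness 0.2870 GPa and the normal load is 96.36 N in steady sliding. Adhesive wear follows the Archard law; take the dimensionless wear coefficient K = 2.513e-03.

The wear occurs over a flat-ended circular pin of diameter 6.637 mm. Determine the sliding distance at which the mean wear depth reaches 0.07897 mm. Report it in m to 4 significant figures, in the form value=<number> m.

value=3.238 m

Intermediates appear rounded; every step holds full precision; a single final rounding: 4 significant figures.
Convert: Hardness H = 0.2870 GPa = 2.870e+08 Pa.
Convert: Pin diameter d = 6.637 mm = 0.006637 m. Contact area A = π·d²/4 = π·(0.006637 m)²/4 = 3.460e-05 m².
Convert: Depth limit h_lim = 0.07897 mm = 7.897e-05 m.
Collected in SI base units: W = 96.36 N, H = 2.870e+08 Pa, K = 2.513e-03.
At the depth limit, V_lim = h_lim·A = 7.897e-05 · 3.460e-05 = 2.732e-09 m³.
So the life L = V_lim·H/(K·W) = 2.732e-09 · 2.870e+08 / (2.513e-03 · 96.36) = 3.238 m.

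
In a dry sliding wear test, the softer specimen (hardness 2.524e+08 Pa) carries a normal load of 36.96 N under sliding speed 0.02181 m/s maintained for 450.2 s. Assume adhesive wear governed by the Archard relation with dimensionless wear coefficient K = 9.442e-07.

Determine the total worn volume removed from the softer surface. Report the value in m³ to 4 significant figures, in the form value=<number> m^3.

The intermediates appear rounded, and the algebra carries full float precision — a single final rounding, at four significant figures.
Convert: Sliding distance L = v·t = 0.02181 m/s × 450.2 s = 9.819 m.
In SI base units: W = 36.96 N, H = 2.524e+08 Pa, K = 9.442e-07.
Worn volume V = K·W·L/H = 9.442e-07 · 36.96 · 9.819 / 2.524e+08 = 1.358e-12 m³.

value=1.358e-12 m^3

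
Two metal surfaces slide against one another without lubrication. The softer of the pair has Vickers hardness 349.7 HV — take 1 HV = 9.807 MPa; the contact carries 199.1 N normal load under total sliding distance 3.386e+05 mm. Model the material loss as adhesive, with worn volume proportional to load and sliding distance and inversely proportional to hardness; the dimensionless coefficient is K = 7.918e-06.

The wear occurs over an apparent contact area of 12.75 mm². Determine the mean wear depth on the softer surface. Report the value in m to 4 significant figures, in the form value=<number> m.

Intermediate values are printed rounded, and all working math maintains exact precision — a single final rounding to 4 significant figures.
Distance L = 3.386e+05 mm = 338.6 m.
Hardness H = 349.7 HV × 9.807 MPa/HV = 3430 MPa = 3.430e+09 Pa.
Contact area A = 12.75 mm² = 1.275e-05 m².
Expressed in SI base units: W = 199.1 N, H = 3.430e+09 Pa, K = 7.918e-06.
Archard volume V = K·W·L/H = 7.918e-06 · 199.1 · 338.6 / 3.430e+09 = 1.556e-10 m³.
Wear depth h = V/A = 1.556e-10 / 1.275e-05 = 1.221e-05 m.

value=1.221e-05 m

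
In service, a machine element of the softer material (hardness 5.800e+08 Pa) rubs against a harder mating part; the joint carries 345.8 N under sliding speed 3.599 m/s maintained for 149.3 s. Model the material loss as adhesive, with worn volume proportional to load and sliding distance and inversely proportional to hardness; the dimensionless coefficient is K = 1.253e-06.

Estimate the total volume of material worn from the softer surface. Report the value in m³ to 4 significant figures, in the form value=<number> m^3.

value=4.014e-10 m^3

Intermediate values are printed rounded; the algebra carries exact precision; rounded once at the end: 4 significant figures.
Convert: Path length L = v·t = 3.599 m/s × 149.3 s = 537.3 m.
As SI base values: W = 345.8 N, H = 5.800e+08 Pa, K = 1.253e-06.
Worn volume V = K·W·L/H = 1.253e-06 · 345.8 · 537.3 / 5.800e+08 = 4.014e-10 m³.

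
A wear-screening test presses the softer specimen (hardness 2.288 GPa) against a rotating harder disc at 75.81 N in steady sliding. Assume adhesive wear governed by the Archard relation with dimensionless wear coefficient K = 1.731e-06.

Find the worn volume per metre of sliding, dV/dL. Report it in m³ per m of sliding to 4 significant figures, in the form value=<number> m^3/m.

Intermediate values are printed rounded. All working math holds full float precision. Rounded once at the end: four significant figures.
Convert: Hardness H = 2.288 GPa = 2.288e+09 Pa.
Expressed in SI base units: W = 75.81 N, H = 2.288e+09 Pa, K = 1.731e-06.
Sliding wear rate dV/dL = K·W/H, per unit distance: 1.731e-06 · 75.81 / 2.288e+09 = 5.735e-14 m³/m.

value=5.735e-14 m^3/m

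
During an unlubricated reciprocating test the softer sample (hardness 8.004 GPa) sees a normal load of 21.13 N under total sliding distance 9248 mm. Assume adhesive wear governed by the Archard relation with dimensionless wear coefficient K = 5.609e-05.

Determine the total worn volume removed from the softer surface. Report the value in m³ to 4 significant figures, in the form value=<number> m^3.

All working math keeps exact precision — shown intermediates are rounded — a single final rounding to 4 significant figures.
Convert: Total distance L = 9248 mm = 9.248 m.
Convert: Hardness H = 8.004 GPa = 8.004e+09 Pa.
Restated in SI base units: W = 21.13 N, H = 8.004e+09 Pa, K = 5.609e-05.
Wear volume V = K·W·L/H = 5.609e-05 · 21.13 · 9.248 / 8.004e+09 = 1.369e-12 m³.

value=1.369e-12 m^3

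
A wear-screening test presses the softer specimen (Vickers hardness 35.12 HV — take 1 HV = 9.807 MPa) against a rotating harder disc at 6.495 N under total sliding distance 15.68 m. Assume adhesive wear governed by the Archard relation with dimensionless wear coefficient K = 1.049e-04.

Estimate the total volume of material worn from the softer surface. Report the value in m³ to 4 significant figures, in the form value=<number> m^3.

value=3.102e-11 m^3

Intermediates are displayed rounded, and each operation runs at full precision — one last rounding: 4 significant figures.
Convert: Hardness H = 35.12 HV × 9.807 MPa/HV = 344.4 MPa = 3.444e+08 Pa.
SI base units throughout: W = 6.495 N, H = 3.444e+08 Pa, K = 1.049e-04.
Archard relation: V = K·W·L/H = 1.049e-04 · 6.495 · 15.68 / 3.444e+08 = 3.102e-11 m³.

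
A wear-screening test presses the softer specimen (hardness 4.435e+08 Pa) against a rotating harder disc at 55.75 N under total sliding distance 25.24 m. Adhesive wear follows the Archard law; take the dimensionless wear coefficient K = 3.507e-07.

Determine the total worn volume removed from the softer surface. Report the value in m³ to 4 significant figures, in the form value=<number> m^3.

value=1.113e-12 m^3

Each operation carries full precision, and the intermediates are shown rounded; a single final rounding to 4 significant digits.
Expressed in SI base units: W = 55.75 N, H = 4.435e+08 Pa, K = 3.507e-07.
Worn volume V = K·W·L/H = 3.507e-07 · 55.75 · 25.24 / 4.435e+08 = 1.113e-12 m³.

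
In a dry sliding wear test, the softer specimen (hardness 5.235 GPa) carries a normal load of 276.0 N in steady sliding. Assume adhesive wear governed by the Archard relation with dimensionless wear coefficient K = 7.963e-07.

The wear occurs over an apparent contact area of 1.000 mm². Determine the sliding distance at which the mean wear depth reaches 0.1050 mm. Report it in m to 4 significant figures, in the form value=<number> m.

All arithmetic carries full precision — displayed values are rounded. Rounded once at the end, at four significant figures.
Convert: Hardness H = 5.235 GPa = 5.235e+09 Pa.
Convert: Contact area A = 1.000 mm² = 1.000e-06 m².
Convert: Depth limit h_lim = 0.1050 mm = 1.050e-04 m.
Restated in SI base units: W = 276.0 N, H = 5.235e+09 Pa, K = 7.963e-07.
Volume at the limit: V_lim = h_lim·A = 1.050e-04 · 1.000e-06 = 1.050e-10 m³.
Thus life L = V_lim·H/(K·W) = 1.050e-10 · 5.235e+09 / (7.963e-07 · 276.0) = 2501 m.

value=2501 m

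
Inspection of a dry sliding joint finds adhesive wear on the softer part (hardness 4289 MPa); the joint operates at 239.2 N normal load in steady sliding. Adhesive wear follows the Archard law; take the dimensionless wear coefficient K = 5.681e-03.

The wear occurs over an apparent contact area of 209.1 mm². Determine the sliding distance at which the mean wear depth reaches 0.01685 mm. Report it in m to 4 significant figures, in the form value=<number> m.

The intermediates are displayed rounded, and the algebra keeps exact precision; a lone final rounding to four significant digits.
Hardness H = 4289 MPa = 4.289e+09 Pa.
Contact area A = 209.1 mm² = 2.091e-04 m².
Depth limit h_lim = 0.01685 mm = 1.685e-05 m.
As SI base values: W = 239.2 N, H = 4.289e+09 Pa, K = 5.681e-03.
Volume at the limit: V_lim = h_lim·A = 1.685e-05 · 2.091e-04 = 3.523e-09 m³.
Sliding life L = V_lim·H/(K·W) = 3.523e-09 · 4.289e+09 / (5.681e-03 · 239.2) = 11.12 m.

value=11.12 m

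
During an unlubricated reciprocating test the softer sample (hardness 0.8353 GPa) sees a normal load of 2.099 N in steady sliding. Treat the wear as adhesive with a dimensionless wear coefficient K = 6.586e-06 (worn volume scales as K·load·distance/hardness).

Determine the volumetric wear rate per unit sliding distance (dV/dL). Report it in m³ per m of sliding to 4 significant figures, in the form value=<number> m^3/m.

value=1.655e-14 m^3/m

The intermediates appear rounded, and each operation keeps exact precision — one final rounding, at 4 significant digits.
Hardness H = 0.8353 GPa = 8.353e+08 Pa.
SI base units throughout: W = 2.099 N, H = 8.353e+08 Pa, K = 6.586e-06.
Rate of wear dV/dL = K·W/H (independent of L): 6.586e-06 · 2.099 / 8.353e+08 = 1.655e-14 m³/m.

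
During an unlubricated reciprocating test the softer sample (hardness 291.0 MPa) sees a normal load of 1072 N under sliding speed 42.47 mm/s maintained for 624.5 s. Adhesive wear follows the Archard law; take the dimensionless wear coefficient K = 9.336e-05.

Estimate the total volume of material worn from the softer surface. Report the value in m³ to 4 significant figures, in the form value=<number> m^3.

The computation holds full float precision — intermediate values are printed rounded; a lone final rounding: 4 significant digits.
Sliding speed v = 42.47 mm/s = 0.04247 m/s. Sliding distance L = v·t = 0.04247 m/s × 624.5 s = 26.52 m.
Hardness H = 291.0 MPa = 2.910e+08 Pa.
SI base units throughout: W = 1072 N, H = 2.910e+08 Pa, K = 9.336e-05.
By Archard's law, V = K·W·L/H = 9.336e-05 · 1072 · 26.52 / 2.910e+08 = 9.122e-09 m³.

value=9.122e-09 m^3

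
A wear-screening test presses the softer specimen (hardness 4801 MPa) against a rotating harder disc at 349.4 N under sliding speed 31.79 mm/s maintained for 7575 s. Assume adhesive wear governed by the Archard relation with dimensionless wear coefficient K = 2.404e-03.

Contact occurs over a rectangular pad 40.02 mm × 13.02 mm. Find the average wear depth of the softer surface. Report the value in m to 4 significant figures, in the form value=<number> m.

All arithmetic carries exact precision. The intermediates are shown rounded, and rounded just once to 4 significant digits.
Sliding speed v = 31.79 mm/s = 0.03179 m/s. Total distance L = v·t = 0.03179 m/s × 7575 s = 240.8 m.
Hardness H = 4801 MPa = 4.801e+09 Pa.
Pad sides 40.02 mm × 13.02 mm = 0.04002 m × 0.01302 m. Contact area A = 0.04002 m × 0.01302 m = 5.211e-04 m².
SI base units throughout: W = 349.4 N, H = 4.801e+09 Pa, K = 2.404e-03.
Archard volume V = K·W·L/H = 2.404e-03 · 349.4 · 240.8 / 4.801e+09 = 4.213e-08 m³.
Mean wear depth h = V/A = 4.213e-08 / 5.211e-04 = 8.086e-05 m.

value=8.086e-05 m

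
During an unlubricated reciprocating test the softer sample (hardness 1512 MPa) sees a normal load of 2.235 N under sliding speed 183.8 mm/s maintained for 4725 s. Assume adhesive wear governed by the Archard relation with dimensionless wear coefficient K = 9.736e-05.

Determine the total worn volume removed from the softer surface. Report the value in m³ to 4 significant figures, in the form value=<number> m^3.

Each operation runs at exact precision. Intermediate values appear rounded. Rounded once at the end, at four significant digits.
Sliding speed v = 183.8 mm/s = 0.1838 m/s. The distance L = v·t = 0.1838 m/s × 4725 s = 868.5 m.
Hardness H = 1512 MPa = 1.512e+09 Pa.
In SI base units, W = 2.235 N, H = 1.512e+09 Pa, K = 9.736e-05.
Archard volume V = K·W·L/H = 9.736e-05 · 2.235 · 868.5 / 1.512e+09 = 1.250e-10 m³.

value=1.250e-10 m^3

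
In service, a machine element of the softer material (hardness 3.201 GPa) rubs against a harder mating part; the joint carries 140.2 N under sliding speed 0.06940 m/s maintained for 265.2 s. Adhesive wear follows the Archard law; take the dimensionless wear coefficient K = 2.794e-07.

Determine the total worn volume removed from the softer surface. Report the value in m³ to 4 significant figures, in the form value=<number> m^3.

value=2.252e-13 m^3

Printed values are rounded; all working math runs at full precision. Rounded once at the end, at 4 significant figures.
Sliding distance L = v·t = 0.06940 m/s × 265.2 s = 18.40 m.
Hardness H = 3.201 GPa = 3.201e+09 Pa.
Working in SI base units: W = 140.2 N, H = 3.201e+09 Pa, K = 2.794e-07.
The Archard volume V = K·W·L/H = 2.794e-07 · 140.2 · 18.40 / 3.201e+09 = 2.252e-13 m³.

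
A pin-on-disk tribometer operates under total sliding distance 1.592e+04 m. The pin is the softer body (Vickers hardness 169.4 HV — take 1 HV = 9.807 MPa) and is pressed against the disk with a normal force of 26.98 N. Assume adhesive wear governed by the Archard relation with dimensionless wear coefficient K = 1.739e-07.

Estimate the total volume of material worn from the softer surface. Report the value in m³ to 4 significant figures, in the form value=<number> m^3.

The intermediates appear rounded; the algebra maintains exact precision; rounded just once: 4 significant figures.
Convert: Hardness H = 169.4 HV × 9.807 MPa/HV = 1661 MPa = 1.661e+09 Pa.
As SI base values: W = 26.98 N, H = 1.661e+09 Pa, K = 1.739e-07.
The Archard volume V = K·W·L/H = 1.739e-07 · 26.98 · 1.592e+04 / 1.661e+09 = 4.496e-11 m³.

value=4.496e-11 m^3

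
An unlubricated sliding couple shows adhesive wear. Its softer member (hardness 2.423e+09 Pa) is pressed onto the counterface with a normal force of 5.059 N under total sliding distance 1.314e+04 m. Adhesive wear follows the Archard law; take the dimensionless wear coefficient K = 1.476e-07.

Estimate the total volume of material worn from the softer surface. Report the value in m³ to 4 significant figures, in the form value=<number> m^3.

The computation maintains full precision — shown intermediates are rounded, and a single final rounding: four significant digits.
In SI base units: W = 5.059 N, H = 2.423e+09 Pa, K = 1.476e-07.
Volume removed: V = K·W·L/H = 1.476e-07 · 5.059 · 1.314e+04 / 2.423e+09 = 4.049e-12 m³.

value=4.049e-12 m^3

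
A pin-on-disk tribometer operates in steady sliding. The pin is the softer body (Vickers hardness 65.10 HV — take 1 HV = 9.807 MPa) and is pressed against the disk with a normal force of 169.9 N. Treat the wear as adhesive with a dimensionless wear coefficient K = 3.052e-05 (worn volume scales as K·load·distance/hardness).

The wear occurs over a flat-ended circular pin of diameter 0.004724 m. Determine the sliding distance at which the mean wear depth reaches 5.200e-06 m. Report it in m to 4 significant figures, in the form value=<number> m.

value=11.22 m

Shown intermediates are rounded. Every step carries full float precision; rounded once at the end, at four significant figures.
Convert: Hardness H = 65.10 HV × 9.807 MPa/HV = 638.4 MPa = 6.384e+08 Pa.
Convert: Contact area A = π·d²/4 = π·(0.004724 m)²/4 = 1.753e-05 m².
Expressed in SI base units: W = 169.9 N, H = 6.384e+08 Pa, K = 3.052e-05.
Volume at the limit: V_lim = h_lim·A = 5.200e-06 · 1.753e-05 = 9.114e-11 m³.
Sliding life L = V_lim·H/(K·W) = 9.114e-11 · 6.384e+08 / (3.052e-05 · 169.9) = 11.22 m.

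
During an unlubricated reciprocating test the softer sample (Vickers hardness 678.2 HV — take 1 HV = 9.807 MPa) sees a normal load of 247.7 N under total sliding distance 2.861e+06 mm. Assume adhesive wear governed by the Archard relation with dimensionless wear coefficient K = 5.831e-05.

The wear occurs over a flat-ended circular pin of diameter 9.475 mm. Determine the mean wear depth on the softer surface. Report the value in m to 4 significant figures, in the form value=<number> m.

value=8.811e-05 m

Intermediates are displayed rounded, and all arithmetic maintains full precision. Rounded just once: 4 significant digits.
Total distance L = 2.861e+06 mm = 2861 m.
Hardness H = 678.2 HV × 9.807 MPa/HV = 6651 MPa = 6.651e+09 Pa.
Pin diameter d = 9.475 mm = 0.009475 m. Contact area A = π·d²/4 = π·(0.009475 m)²/4 = 7.051e-05 m².
SI base units throughout: W = 247.7 N, H = 6.651e+09 Pa, K = 5.831e-05.
Archard relation: V = K·W·L/H = 5.831e-05 · 247.7 · 2861 / 6.651e+09 = 6.213e-09 m³.
Mean depth h = V/A = 6.213e-09 / 7.051e-05 = 8.811e-05 m.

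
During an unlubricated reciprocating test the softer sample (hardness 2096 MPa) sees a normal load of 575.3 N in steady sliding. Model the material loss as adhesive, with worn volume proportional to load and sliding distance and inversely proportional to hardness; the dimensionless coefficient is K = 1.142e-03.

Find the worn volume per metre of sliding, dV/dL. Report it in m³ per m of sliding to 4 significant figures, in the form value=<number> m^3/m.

value=3.135e-10 m^3/m

All working math holds exact precision; the intermediates appear rounded — one last rounding, at 4 significant digits.
Convert: Hardness H = 2096 MPa = 2.096e+09 Pa.
SI base units throughout: W = 575.3 N, H = 2.096e+09 Pa, K = 1.142e-03.
The wear rate dV/dL = K·W/H — distance-free: 1.142e-03 · 575.3 / 2.096e+09 = 3.135e-10 m³/m.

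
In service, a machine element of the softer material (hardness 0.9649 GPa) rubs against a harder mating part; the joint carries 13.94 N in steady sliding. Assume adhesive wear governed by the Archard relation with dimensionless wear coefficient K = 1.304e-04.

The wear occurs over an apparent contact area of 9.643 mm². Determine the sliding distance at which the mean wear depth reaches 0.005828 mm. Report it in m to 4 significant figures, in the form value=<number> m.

value=29.83 m

Shown intermediates are rounded, and all arithmetic runs at full precision, and rounded just once: 4 significant digits.
Convert: Hardness H = 0.9649 GPa = 9.649e+08 Pa.
Convert: Contact area A = 9.643 mm² = 9.643e-06 m².
Convert: Depth limit h_lim = 0.005828 mm = 5.828e-06 m.
Collected in SI base units: W = 13.94 N, H = 9.649e+08 Pa, K = 1.304e-04.
Volume at the limit: V_lim = h_lim·A = 5.828e-06 · 9.643e-06 = 5.620e-11 m³.
Thus life L = V_lim·H/(K·W) = 5.620e-11 · 9.649e+08 / (1.304e-04 · 13.94) = 29.83 m.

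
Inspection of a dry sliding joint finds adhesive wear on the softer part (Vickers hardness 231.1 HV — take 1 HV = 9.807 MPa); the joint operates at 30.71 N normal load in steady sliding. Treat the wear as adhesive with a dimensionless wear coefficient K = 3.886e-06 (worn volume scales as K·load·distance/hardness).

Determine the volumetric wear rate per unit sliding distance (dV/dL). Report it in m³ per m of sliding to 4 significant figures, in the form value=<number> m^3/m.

value=5.266e-14 m^3/m

All working math keeps full float precision, and intermediates are displayed rounded. Rounded once at the end: four significant digits.
Convert: Hardness H = 231.1 HV × 9.807 MPa/HV = 2266 MPa = 2.266e+09 Pa.
In SI base units, W = 30.71 N, H = 2.266e+09 Pa, K = 3.886e-06.
Volumetric rate dV/dL = K·W/H (no L dependence): 3.886e-06 · 30.71 / 2.266e+09 = 5.266e-14 m³/m.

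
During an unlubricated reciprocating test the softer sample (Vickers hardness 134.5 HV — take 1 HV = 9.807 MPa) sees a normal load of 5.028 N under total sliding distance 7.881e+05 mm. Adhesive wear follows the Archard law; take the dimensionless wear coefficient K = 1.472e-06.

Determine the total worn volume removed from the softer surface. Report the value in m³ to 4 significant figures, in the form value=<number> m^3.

Intermediates are printed rounded; every step carries full float precision; rounded once at the end: four significant figures.
Total distance L = 7.881e+05 mm = 788.1 m.
Hardness H = 134.5 HV × 9.807 MPa/HV = 1319 MPa = 1.319e+09 Pa.
Collected in SI base units: W = 5.028 N, H = 1.319e+09 Pa, K = 1.472e-06.
Wear volume V = K·W·L/H = 1.472e-06 · 5.028 · 788.1 / 1.319e+09 = 4.422e-12 m³.

value=4.422e-12 m^3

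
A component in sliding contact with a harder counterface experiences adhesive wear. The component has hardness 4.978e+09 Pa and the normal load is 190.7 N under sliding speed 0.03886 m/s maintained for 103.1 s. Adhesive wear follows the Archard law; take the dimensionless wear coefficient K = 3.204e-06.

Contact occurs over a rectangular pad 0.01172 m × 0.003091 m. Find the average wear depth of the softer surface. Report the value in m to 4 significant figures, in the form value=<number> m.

value=1.357e-08 m

Intermediates are printed rounded. The algebra keeps full float precision; one final rounding: 4 significant figures.
Distance covered L = v·t = 0.03886 m/s × 103.1 s = 4.006 m.
Contact area A = 0.01172 m × 0.003091 m = 3.623e-05 m².
Collected in SI base units: W = 190.7 N, H = 4.978e+09 Pa, K = 3.204e-06.
The Archard volume V = K·W·L/H = 3.204e-06 · 190.7 · 4.006 / 4.978e+09 = 4.918e-13 m³.
Mean wear depth h = V/A = 4.918e-13 / 3.623e-05 = 1.357e-08 m.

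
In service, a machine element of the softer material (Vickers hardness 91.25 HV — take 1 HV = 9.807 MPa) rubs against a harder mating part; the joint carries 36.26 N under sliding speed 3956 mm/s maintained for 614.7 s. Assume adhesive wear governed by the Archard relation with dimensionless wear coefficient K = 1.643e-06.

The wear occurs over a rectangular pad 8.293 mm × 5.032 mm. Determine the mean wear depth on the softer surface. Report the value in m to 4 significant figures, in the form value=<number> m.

value=3.879e-06 m

Printed values are rounded. Every step carries full float precision. Rounded once at the end, at 4 significant digits.
Sliding speed v = 3956 mm/s = 3.956 m/s. Distance L = v·t = 3.956 m/s × 614.7 s = 2432 m.
Hardness H = 91.25 HV × 9.807 MPa/HV = 894.9 MPa = 8.949e+08 Pa.
Pad sides 8.293 mm × 5.032 mm = 0.008293 m × 0.005032 m. Contact area A = 0.008293 m × 0.005032 m = 4.173e-05 m².
Collected in SI base units: W = 36.26 N, H = 8.949e+08 Pa, K = 1.643e-06.
Volume removed: V = K·W·L/H = 1.643e-06 · 36.26 · 2432 / 8.949e+08 = 1.619e-10 m³.
Wear depth h = V/A = 1.619e-10 / 4.173e-05 = 3.879e-06 m.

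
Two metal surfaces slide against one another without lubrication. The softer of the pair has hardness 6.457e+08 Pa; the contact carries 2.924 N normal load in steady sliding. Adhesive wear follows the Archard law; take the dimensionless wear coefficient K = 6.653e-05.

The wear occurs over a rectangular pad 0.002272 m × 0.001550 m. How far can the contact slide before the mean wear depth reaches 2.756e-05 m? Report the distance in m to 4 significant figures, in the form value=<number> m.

value=322.1 m

All working math holds full float precision; intermediate values appear rounded, and one final rounding to 4 significant digits.
Convert: Contact area A = 0.002272 m × 0.001550 m = 3.522e-06 m².
As SI base values: W = 2.924 N, H = 6.457e+08 Pa, K = 6.653e-05.
Allowed volume V_lim = h_lim·A = 2.756e-05 · 3.522e-06 = 9.706e-11 m³.
So the life L = V_lim·H/(K·W) = 9.706e-11 · 6.457e+08 / (6.653e-05 · 2.924) = 322.1 m.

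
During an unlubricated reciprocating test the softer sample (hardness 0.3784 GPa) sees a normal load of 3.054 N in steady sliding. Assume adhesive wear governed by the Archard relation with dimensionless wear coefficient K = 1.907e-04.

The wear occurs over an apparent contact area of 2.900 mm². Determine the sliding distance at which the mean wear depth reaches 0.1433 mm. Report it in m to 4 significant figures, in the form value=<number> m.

value=270.0 m

All working math maintains exact precision — intermediate values are displayed rounded, and rounded once at the end to four significant figures.
Hardness H = 0.3784 GPa = 3.784e+08 Pa.
Contact area A = 2.900 mm² = 2.900e-06 m².
Depth limit h_lim = 0.1433 mm = 1.433e-04 m.
Expressed in SI base units: W = 3.054 N, H = 3.784e+08 Pa, K = 1.907e-04.
Allowed volume V_lim = h_lim·A = 1.433e-04 · 2.900e-06 = 4.156e-10 m³.
Inverting, life L = V_lim·H/(K·W) = 4.156e-10 · 3.784e+08 / (1.907e-04 · 3.054) = 270.0 m.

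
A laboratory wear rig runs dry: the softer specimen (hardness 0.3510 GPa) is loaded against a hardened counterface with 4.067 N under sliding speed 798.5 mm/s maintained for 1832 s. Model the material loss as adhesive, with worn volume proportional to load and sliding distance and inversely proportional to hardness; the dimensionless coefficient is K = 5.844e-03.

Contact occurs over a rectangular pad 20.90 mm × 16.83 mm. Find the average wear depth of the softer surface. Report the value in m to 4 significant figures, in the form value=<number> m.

value=2.816e-04 m

The algebra keeps full precision, and quoted intermediates are rounded — a single final rounding: four significant figures.
Convert: Sliding speed v = 798.5 mm/s = 0.7985 m/s. Distance L = v·t = 0.7985 m/s × 1832 s = 1463 m.
Convert: Hardness H = 0.3510 GPa = 3.510e+08 Pa.
Convert: Pad sides 20.90 mm × 16.83 mm = 0.02090 m × 0.01683 m. Contact area A = 0.02090 m × 0.01683 m = 3.517e-04 m².
Collected in SI base units: W = 4.067 N, H = 3.510e+08 Pa, K = 5.844e-03.
Wear volume V = K·W·L/H = 5.844e-03 · 4.067 · 1463 / 3.510e+08 = 9.906e-08 m³.
Wear depth h = V/A = 9.906e-08 / 3.517e-04 = 2.816e-04 m.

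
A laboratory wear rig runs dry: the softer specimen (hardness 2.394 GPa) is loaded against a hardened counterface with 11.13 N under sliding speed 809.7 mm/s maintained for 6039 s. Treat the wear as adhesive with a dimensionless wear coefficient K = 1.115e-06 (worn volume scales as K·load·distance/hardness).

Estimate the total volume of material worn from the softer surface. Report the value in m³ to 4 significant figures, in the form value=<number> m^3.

Each operation holds full float precision — the intermediates are shown rounded, and rounded just once, at 4 significant figures.
Sliding speed v = 809.7 mm/s = 0.8097 m/s. Total distance L = v·t = 0.8097 m/s × 6039 s = 4890 m.
Hardness H = 2.394 GPa = 2.394e+09 Pa.
Collected in SI base units: W = 11.13 N, H = 2.394e+09 Pa, K = 1.115e-06.
The Archard volume V = K·W·L/H = 1.115e-06 · 11.13 · 4890 / 2.394e+09 = 2.535e-11 m³.

value=2.535e-11 m^3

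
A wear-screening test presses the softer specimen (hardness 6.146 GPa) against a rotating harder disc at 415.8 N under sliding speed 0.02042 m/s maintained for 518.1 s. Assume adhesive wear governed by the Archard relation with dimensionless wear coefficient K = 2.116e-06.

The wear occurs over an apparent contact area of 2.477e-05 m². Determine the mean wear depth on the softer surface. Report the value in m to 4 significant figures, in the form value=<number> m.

The intermediates are shown rounded. The algebra keeps full float precision, and rounded once at the end to four significant figures.
Path length L = v·t = 0.02042 m/s × 518.1 s = 10.58 m.
Hardness H = 6.146 GPa = 6.146e+09 Pa.
In SI base units: W = 415.8 N, H = 6.146e+09 Pa, K = 2.116e-06.
The Archard volume V = K·W·L/H = 2.116e-06 · 415.8 · 10.58 / 6.146e+09 = 1.515e-12 m³.
Wear depth h = V/A = 1.515e-12 / 2.477e-05 = 6.114e-08 m.

value=6.114e-08 m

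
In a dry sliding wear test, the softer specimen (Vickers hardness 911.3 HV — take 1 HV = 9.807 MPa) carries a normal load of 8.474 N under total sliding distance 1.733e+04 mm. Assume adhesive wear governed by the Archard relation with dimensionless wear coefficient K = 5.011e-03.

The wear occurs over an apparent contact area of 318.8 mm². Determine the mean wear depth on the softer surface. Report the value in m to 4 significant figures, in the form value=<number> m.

value=2.583e-07 m

Quoted intermediates are rounded. The algebra keeps full precision. Rounded just once, at four significant digits.
Sliding distance L = 1.733e+04 mm = 17.33 m.
Hardness H = 911.3 HV × 9.807 MPa/HV = 8937 MPa = 8.937e+09 Pa.
Contact area A = 318.8 mm² = 3.188e-04 m².
Working in SI base units: W = 8.474 N, H = 8.937e+09 Pa, K = 5.011e-03.
Archard relation: V = K·W·L/H = 5.011e-03 · 8.474 · 17.33 / 8.937e+09 = 8.234e-11 m³.
Mean wear depth h = V/A = 8.234e-11 / 3.188e-04 = 2.583e-07 m.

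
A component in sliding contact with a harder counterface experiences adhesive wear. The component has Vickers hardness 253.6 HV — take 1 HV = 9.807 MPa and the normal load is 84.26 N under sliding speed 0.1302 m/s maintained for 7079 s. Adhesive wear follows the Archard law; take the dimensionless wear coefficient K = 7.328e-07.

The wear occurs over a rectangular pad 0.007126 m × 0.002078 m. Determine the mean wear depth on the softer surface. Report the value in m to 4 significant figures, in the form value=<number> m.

The algebra holds exact precision; intermediates are printed rounded; one last rounding to four significant digits.
Convert: Path length L = v·t = 0.1302 m/s × 7079 s = 921.7 m.
Convert: Hardness H = 253.6 HV × 9.807 MPa/HV = 2487 MPa = 2.487e+09 Pa.
Convert: Contact area A = 0.007126 m × 0.002078 m = 1.481e-05 m².
In SI base units, W = 84.26 N, H = 2.487e+09 Pa, K = 7.328e-07.
The Archard volume V = K·W·L/H = 7.328e-07 · 84.26 · 921.7 / 2.487e+09 = 2.288e-11 m³.
Mean depth h = V/A = 2.288e-11 / 1.481e-05 = 1.545e-06 m.

value=1.545e-06 m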